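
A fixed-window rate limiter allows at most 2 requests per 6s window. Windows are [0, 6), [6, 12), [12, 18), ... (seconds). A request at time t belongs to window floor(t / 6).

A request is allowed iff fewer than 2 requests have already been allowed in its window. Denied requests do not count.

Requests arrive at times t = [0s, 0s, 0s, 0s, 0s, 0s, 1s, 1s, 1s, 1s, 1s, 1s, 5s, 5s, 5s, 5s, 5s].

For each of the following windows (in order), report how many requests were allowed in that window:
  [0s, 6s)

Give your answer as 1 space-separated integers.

Answer: 2

Derivation:
Processing requests:
  req#1 t=0s (window 0): ALLOW
  req#2 t=0s (window 0): ALLOW
  req#3 t=0s (window 0): DENY
  req#4 t=0s (window 0): DENY
  req#5 t=0s (window 0): DENY
  req#6 t=0s (window 0): DENY
  req#7 t=1s (window 0): DENY
  req#8 t=1s (window 0): DENY
  req#9 t=1s (window 0): DENY
  req#10 t=1s (window 0): DENY
  req#11 t=1s (window 0): DENY
  req#12 t=1s (window 0): DENY
  req#13 t=5s (window 0): DENY
  req#14 t=5s (window 0): DENY
  req#15 t=5s (window 0): DENY
  req#16 t=5s (window 0): DENY
  req#17 t=5s (window 0): DENY

Allowed counts by window: 2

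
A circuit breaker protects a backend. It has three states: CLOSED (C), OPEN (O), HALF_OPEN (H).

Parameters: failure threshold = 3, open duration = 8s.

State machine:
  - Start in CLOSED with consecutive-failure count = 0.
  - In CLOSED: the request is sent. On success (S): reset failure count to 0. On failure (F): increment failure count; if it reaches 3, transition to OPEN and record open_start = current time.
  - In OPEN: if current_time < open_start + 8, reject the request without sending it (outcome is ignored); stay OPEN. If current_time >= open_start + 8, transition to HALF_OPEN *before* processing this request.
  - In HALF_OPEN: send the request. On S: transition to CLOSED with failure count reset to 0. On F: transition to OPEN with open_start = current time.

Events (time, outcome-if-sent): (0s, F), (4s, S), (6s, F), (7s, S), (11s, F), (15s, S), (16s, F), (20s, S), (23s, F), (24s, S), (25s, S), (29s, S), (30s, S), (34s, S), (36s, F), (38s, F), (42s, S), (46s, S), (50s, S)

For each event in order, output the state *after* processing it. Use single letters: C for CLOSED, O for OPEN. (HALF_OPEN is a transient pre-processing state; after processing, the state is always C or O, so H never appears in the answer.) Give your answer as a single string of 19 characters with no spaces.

State after each event:
  event#1 t=0s outcome=F: state=CLOSED
  event#2 t=4s outcome=S: state=CLOSED
  event#3 t=6s outcome=F: state=CLOSED
  event#4 t=7s outcome=S: state=CLOSED
  event#5 t=11s outcome=F: state=CLOSED
  event#6 t=15s outcome=S: state=CLOSED
  event#7 t=16s outcome=F: state=CLOSED
  event#8 t=20s outcome=S: state=CLOSED
  event#9 t=23s outcome=F: state=CLOSED
  event#10 t=24s outcome=S: state=CLOSED
  event#11 t=25s outcome=S: state=CLOSED
  event#12 t=29s outcome=S: state=CLOSED
  event#13 t=30s outcome=S: state=CLOSED
  event#14 t=34s outcome=S: state=CLOSED
  event#15 t=36s outcome=F: state=CLOSED
  event#16 t=38s outcome=F: state=CLOSED
  event#17 t=42s outcome=S: state=CLOSED
  event#18 t=46s outcome=S: state=CLOSED
  event#19 t=50s outcome=S: state=CLOSED

Answer: CCCCCCCCCCCCCCCCCCC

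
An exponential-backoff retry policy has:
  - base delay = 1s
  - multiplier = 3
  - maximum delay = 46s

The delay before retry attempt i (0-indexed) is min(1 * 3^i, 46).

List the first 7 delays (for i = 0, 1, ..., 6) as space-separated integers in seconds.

Answer: 1 3 9 27 46 46 46

Derivation:
Computing each delay:
  i=0: min(1*3^0, 46) = 1
  i=1: min(1*3^1, 46) = 3
  i=2: min(1*3^2, 46) = 9
  i=3: min(1*3^3, 46) = 27
  i=4: min(1*3^4, 46) = 46
  i=5: min(1*3^5, 46) = 46
  i=6: min(1*3^6, 46) = 46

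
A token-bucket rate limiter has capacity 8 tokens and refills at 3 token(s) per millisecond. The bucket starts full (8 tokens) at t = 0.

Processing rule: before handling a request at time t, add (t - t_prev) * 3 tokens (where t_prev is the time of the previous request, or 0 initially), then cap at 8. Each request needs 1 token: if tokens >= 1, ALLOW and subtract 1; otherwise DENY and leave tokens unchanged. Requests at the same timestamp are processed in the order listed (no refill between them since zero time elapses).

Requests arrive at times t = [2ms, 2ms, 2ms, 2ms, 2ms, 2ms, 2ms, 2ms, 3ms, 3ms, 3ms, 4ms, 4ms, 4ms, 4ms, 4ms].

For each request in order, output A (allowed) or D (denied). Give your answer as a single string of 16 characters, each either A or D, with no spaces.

Answer: AAAAAAAAAAAAAADD

Derivation:
Simulating step by step:
  req#1 t=2ms: ALLOW
  req#2 t=2ms: ALLOW
  req#3 t=2ms: ALLOW
  req#4 t=2ms: ALLOW
  req#5 t=2ms: ALLOW
  req#6 t=2ms: ALLOW
  req#7 t=2ms: ALLOW
  req#8 t=2ms: ALLOW
  req#9 t=3ms: ALLOW
  req#10 t=3ms: ALLOW
  req#11 t=3ms: ALLOW
  req#12 t=4ms: ALLOW
  req#13 t=4ms: ALLOW
  req#14 t=4ms: ALLOW
  req#15 t=4ms: DENY
  req#16 t=4ms: DENY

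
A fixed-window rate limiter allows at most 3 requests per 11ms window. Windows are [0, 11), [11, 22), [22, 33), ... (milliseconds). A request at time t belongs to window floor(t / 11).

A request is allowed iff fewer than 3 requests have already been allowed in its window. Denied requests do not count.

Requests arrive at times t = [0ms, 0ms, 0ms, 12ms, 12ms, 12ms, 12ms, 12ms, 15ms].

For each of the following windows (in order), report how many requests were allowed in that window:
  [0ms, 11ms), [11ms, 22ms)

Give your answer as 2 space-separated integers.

Answer: 3 3

Derivation:
Processing requests:
  req#1 t=0ms (window 0): ALLOW
  req#2 t=0ms (window 0): ALLOW
  req#3 t=0ms (window 0): ALLOW
  req#4 t=12ms (window 1): ALLOW
  req#5 t=12ms (window 1): ALLOW
  req#6 t=12ms (window 1): ALLOW
  req#7 t=12ms (window 1): DENY
  req#8 t=12ms (window 1): DENY
  req#9 t=15ms (window 1): DENY

Allowed counts by window: 3 3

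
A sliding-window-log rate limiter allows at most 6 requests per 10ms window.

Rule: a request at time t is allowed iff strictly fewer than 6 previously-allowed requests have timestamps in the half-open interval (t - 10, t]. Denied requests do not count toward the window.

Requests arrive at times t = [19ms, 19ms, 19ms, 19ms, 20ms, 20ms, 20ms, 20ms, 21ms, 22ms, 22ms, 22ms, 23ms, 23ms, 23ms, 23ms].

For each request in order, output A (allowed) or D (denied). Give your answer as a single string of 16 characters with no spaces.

Answer: AAAAAADDDDDDDDDD

Derivation:
Tracking allowed requests in the window:
  req#1 t=19ms: ALLOW
  req#2 t=19ms: ALLOW
  req#3 t=19ms: ALLOW
  req#4 t=19ms: ALLOW
  req#5 t=20ms: ALLOW
  req#6 t=20ms: ALLOW
  req#7 t=20ms: DENY
  req#8 t=20ms: DENY
  req#9 t=21ms: DENY
  req#10 t=22ms: DENY
  req#11 t=22ms: DENY
  req#12 t=22ms: DENY
  req#13 t=23ms: DENY
  req#14 t=23ms: DENY
  req#15 t=23ms: DENY
  req#16 t=23ms: DENY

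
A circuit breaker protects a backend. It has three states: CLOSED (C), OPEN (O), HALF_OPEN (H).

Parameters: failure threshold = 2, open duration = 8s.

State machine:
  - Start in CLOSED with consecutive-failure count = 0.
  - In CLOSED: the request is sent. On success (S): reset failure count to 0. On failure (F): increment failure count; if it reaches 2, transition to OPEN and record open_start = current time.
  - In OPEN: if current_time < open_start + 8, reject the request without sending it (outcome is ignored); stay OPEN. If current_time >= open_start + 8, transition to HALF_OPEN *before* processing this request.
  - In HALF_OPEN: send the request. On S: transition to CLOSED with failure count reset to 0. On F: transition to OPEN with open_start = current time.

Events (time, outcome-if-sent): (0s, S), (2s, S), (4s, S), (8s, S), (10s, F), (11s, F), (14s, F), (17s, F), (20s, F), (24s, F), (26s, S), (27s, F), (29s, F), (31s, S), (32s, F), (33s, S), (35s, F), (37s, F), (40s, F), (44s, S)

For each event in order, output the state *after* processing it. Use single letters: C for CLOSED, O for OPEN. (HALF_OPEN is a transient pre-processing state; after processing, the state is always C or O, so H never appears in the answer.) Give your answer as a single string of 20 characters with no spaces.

State after each event:
  event#1 t=0s outcome=S: state=CLOSED
  event#2 t=2s outcome=S: state=CLOSED
  event#3 t=4s outcome=S: state=CLOSED
  event#4 t=8s outcome=S: state=CLOSED
  event#5 t=10s outcome=F: state=CLOSED
  event#6 t=11s outcome=F: state=OPEN
  event#7 t=14s outcome=F: state=OPEN
  event#8 t=17s outcome=F: state=OPEN
  event#9 t=20s outcome=F: state=OPEN
  event#10 t=24s outcome=F: state=OPEN
  event#11 t=26s outcome=S: state=OPEN
  event#12 t=27s outcome=F: state=OPEN
  event#13 t=29s outcome=F: state=OPEN
  event#14 t=31s outcome=S: state=OPEN
  event#15 t=32s outcome=F: state=OPEN
  event#16 t=33s outcome=S: state=OPEN
  event#17 t=35s outcome=F: state=OPEN
  event#18 t=37s outcome=F: state=OPEN
  event#19 t=40s outcome=F: state=OPEN
  event#20 t=44s outcome=S: state=OPEN

Answer: CCCCCOOOOOOOOOOOOOOO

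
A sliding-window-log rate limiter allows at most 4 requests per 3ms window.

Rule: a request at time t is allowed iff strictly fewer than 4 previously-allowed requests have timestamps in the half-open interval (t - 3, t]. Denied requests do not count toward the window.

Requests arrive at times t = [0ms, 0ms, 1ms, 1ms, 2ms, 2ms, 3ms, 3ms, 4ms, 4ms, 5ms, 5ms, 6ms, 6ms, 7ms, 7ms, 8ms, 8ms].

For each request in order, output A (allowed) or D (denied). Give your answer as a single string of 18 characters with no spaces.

Tracking allowed requests in the window:
  req#1 t=0ms: ALLOW
  req#2 t=0ms: ALLOW
  req#3 t=1ms: ALLOW
  req#4 t=1ms: ALLOW
  req#5 t=2ms: DENY
  req#6 t=2ms: DENY
  req#7 t=3ms: ALLOW
  req#8 t=3ms: ALLOW
  req#9 t=4ms: ALLOW
  req#10 t=4ms: ALLOW
  req#11 t=5ms: DENY
  req#12 t=5ms: DENY
  req#13 t=6ms: ALLOW
  req#14 t=6ms: ALLOW
  req#15 t=7ms: ALLOW
  req#16 t=7ms: ALLOW
  req#17 t=8ms: DENY
  req#18 t=8ms: DENY

Answer: AAAADDAAAADDAAAADD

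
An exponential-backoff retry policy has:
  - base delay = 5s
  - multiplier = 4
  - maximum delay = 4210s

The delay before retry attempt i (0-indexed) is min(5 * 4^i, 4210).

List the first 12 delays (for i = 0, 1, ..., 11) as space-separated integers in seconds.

Answer: 5 20 80 320 1280 4210 4210 4210 4210 4210 4210 4210

Derivation:
Computing each delay:
  i=0: min(5*4^0, 4210) = 5
  i=1: min(5*4^1, 4210) = 20
  i=2: min(5*4^2, 4210) = 80
  i=3: min(5*4^3, 4210) = 320
  i=4: min(5*4^4, 4210) = 1280
  i=5: min(5*4^5, 4210) = 4210
  i=6: min(5*4^6, 4210) = 4210
  i=7: min(5*4^7, 4210) = 4210
  i=8: min(5*4^8, 4210) = 4210
  i=9: min(5*4^9, 4210) = 4210
  i=10: min(5*4^10, 4210) = 4210
  i=11: min(5*4^11, 4210) = 4210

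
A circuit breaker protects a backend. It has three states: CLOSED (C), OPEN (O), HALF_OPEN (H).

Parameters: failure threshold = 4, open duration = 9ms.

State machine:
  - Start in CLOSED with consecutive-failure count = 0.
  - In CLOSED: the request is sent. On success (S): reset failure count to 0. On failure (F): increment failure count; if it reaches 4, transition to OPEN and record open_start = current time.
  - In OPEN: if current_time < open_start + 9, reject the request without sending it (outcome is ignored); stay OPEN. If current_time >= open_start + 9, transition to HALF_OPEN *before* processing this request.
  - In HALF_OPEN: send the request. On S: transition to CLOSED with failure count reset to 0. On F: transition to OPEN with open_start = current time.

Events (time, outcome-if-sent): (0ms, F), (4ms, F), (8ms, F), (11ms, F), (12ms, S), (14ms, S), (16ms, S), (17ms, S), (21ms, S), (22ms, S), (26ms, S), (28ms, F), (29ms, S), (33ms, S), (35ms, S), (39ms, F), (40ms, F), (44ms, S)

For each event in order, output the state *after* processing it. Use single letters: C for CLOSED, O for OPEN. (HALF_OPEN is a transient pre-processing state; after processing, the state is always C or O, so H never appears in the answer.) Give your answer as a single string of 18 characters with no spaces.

State after each event:
  event#1 t=0ms outcome=F: state=CLOSED
  event#2 t=4ms outcome=F: state=CLOSED
  event#3 t=8ms outcome=F: state=CLOSED
  event#4 t=11ms outcome=F: state=OPEN
  event#5 t=12ms outcome=S: state=OPEN
  event#6 t=14ms outcome=S: state=OPEN
  event#7 t=16ms outcome=S: state=OPEN
  event#8 t=17ms outcome=S: state=OPEN
  event#9 t=21ms outcome=S: state=CLOSED
  event#10 t=22ms outcome=S: state=CLOSED
  event#11 t=26ms outcome=S: state=CLOSED
  event#12 t=28ms outcome=F: state=CLOSED
  event#13 t=29ms outcome=S: state=CLOSED
  event#14 t=33ms outcome=S: state=CLOSED
  event#15 t=35ms outcome=S: state=CLOSED
  event#16 t=39ms outcome=F: state=CLOSED
  event#17 t=40ms outcome=F: state=CLOSED
  event#18 t=44ms outcome=S: state=CLOSED

Answer: CCCOOOOOCCCCCCCCCC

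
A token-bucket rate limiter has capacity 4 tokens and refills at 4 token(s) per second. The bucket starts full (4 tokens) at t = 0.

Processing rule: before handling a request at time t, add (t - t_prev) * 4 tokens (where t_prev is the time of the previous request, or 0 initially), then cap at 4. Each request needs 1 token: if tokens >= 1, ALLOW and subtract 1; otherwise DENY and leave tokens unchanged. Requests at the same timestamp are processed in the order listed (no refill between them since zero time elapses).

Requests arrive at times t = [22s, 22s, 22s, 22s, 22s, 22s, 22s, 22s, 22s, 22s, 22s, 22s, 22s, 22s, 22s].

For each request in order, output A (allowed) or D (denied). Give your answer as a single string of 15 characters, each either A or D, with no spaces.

Simulating step by step:
  req#1 t=22s: ALLOW
  req#2 t=22s: ALLOW
  req#3 t=22s: ALLOW
  req#4 t=22s: ALLOW
  req#5 t=22s: DENY
  req#6 t=22s: DENY
  req#7 t=22s: DENY
  req#8 t=22s: DENY
  req#9 t=22s: DENY
  req#10 t=22s: DENY
  req#11 t=22s: DENY
  req#12 t=22s: DENY
  req#13 t=22s: DENY
  req#14 t=22s: DENY
  req#15 t=22s: DENY

Answer: AAAADDDDDDDDDDD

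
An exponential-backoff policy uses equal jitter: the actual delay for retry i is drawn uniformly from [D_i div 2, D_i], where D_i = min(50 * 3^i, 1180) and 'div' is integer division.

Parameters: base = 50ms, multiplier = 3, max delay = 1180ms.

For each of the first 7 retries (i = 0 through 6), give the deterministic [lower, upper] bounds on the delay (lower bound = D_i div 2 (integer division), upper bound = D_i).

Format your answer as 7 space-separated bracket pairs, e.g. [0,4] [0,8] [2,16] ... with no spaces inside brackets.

Computing bounds per retry:
  i=0: D_i=min(50*3^0,1180)=50, bounds=[25,50]
  i=1: D_i=min(50*3^1,1180)=150, bounds=[75,150]
  i=2: D_i=min(50*3^2,1180)=450, bounds=[225,450]
  i=3: D_i=min(50*3^3,1180)=1180, bounds=[590,1180]
  i=4: D_i=min(50*3^4,1180)=1180, bounds=[590,1180]
  i=5: D_i=min(50*3^5,1180)=1180, bounds=[590,1180]
  i=6: D_i=min(50*3^6,1180)=1180, bounds=[590,1180]

Answer: [25,50] [75,150] [225,450] [590,1180] [590,1180] [590,1180] [590,1180]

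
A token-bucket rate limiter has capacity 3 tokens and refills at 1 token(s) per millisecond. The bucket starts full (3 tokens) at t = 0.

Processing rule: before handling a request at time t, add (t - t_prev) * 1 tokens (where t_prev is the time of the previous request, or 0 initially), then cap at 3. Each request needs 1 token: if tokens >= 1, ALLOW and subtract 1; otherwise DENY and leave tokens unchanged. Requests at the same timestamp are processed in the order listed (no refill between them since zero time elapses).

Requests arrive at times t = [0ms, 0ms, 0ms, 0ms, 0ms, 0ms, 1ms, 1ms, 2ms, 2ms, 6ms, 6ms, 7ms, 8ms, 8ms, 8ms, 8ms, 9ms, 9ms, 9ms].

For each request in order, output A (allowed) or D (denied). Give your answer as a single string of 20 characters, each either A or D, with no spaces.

Answer: AAADDDADADAAAAADDADD

Derivation:
Simulating step by step:
  req#1 t=0ms: ALLOW
  req#2 t=0ms: ALLOW
  req#3 t=0ms: ALLOW
  req#4 t=0ms: DENY
  req#5 t=0ms: DENY
  req#6 t=0ms: DENY
  req#7 t=1ms: ALLOW
  req#8 t=1ms: DENY
  req#9 t=2ms: ALLOW
  req#10 t=2ms: DENY
  req#11 t=6ms: ALLOW
  req#12 t=6ms: ALLOW
  req#13 t=7ms: ALLOW
  req#14 t=8ms: ALLOW
  req#15 t=8ms: ALLOW
  req#16 t=8ms: DENY
  req#17 t=8ms: DENY
  req#18 t=9ms: ALLOW
  req#19 t=9ms: DENY
  req#20 t=9ms: DENY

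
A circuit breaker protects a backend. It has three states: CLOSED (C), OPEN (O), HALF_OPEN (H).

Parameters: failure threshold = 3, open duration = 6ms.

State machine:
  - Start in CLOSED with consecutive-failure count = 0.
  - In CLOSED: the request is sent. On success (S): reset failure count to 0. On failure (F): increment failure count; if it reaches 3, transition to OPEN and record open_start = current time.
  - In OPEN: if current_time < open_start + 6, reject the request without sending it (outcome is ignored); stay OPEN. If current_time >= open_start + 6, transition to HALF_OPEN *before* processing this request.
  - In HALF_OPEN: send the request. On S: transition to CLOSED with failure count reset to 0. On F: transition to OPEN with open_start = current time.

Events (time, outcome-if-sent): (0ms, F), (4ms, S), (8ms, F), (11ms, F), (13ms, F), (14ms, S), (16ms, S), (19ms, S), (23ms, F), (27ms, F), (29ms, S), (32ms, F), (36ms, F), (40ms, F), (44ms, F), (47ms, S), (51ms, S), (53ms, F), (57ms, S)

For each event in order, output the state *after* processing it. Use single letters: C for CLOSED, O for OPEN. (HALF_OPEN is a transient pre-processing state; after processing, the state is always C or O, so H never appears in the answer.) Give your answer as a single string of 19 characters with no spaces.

Answer: CCCCOOOCCCCCCOOCCCC

Derivation:
State after each event:
  event#1 t=0ms outcome=F: state=CLOSED
  event#2 t=4ms outcome=S: state=CLOSED
  event#3 t=8ms outcome=F: state=CLOSED
  event#4 t=11ms outcome=F: state=CLOSED
  event#5 t=13ms outcome=F: state=OPEN
  event#6 t=14ms outcome=S: state=OPEN
  event#7 t=16ms outcome=S: state=OPEN
  event#8 t=19ms outcome=S: state=CLOSED
  event#9 t=23ms outcome=F: state=CLOSED
  event#10 t=27ms outcome=F: state=CLOSED
  event#11 t=29ms outcome=S: state=CLOSED
  event#12 t=32ms outcome=F: state=CLOSED
  event#13 t=36ms outcome=F: state=CLOSED
  event#14 t=40ms outcome=F: state=OPEN
  event#15 t=44ms outcome=F: state=OPEN
  event#16 t=47ms outcome=S: state=CLOSED
  event#17 t=51ms outcome=S: state=CLOSED
  event#18 t=53ms outcome=F: state=CLOSED
  event#19 t=57ms outcome=S: state=CLOSED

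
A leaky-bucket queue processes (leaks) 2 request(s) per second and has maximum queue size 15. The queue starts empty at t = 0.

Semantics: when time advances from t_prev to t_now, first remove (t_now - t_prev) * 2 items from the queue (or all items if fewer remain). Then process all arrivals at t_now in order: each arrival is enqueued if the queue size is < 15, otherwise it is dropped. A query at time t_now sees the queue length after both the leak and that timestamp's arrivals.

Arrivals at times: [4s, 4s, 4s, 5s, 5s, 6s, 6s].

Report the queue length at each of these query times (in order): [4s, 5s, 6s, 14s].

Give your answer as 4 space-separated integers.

Queue lengths at query times:
  query t=4s: backlog = 3
  query t=5s: backlog = 3
  query t=6s: backlog = 3
  query t=14s: backlog = 0

Answer: 3 3 3 0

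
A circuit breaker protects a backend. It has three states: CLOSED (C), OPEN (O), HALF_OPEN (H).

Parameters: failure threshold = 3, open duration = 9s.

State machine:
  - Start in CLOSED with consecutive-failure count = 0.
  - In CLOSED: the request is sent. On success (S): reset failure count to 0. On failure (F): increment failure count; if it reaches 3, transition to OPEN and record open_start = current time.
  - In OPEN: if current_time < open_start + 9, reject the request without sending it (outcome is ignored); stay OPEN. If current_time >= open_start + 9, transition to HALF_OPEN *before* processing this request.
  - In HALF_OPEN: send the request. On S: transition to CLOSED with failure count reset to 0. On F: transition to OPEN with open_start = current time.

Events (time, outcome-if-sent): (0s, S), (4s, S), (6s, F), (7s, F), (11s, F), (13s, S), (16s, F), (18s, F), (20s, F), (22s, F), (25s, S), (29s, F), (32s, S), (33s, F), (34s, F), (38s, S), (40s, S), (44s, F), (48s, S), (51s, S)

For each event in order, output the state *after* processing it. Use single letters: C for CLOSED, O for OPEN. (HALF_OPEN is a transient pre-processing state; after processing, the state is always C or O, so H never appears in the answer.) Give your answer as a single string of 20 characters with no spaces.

Answer: CCCCOOOOOOOOOOOCCCCC

Derivation:
State after each event:
  event#1 t=0s outcome=S: state=CLOSED
  event#2 t=4s outcome=S: state=CLOSED
  event#3 t=6s outcome=F: state=CLOSED
  event#4 t=7s outcome=F: state=CLOSED
  event#5 t=11s outcome=F: state=OPEN
  event#6 t=13s outcome=S: state=OPEN
  event#7 t=16s outcome=F: state=OPEN
  event#8 t=18s outcome=F: state=OPEN
  event#9 t=20s outcome=F: state=OPEN
  event#10 t=22s outcome=F: state=OPEN
  event#11 t=25s outcome=S: state=OPEN
  event#12 t=29s outcome=F: state=OPEN
  event#13 t=32s outcome=S: state=OPEN
  event#14 t=33s outcome=F: state=OPEN
  event#15 t=34s outcome=F: state=OPEN
  event#16 t=38s outcome=S: state=CLOSED
  event#17 t=40s outcome=S: state=CLOSED
  event#18 t=44s outcome=F: state=CLOSED
  event#19 t=48s outcome=S: state=CLOSED
  event#20 t=51s outcome=S: state=CLOSED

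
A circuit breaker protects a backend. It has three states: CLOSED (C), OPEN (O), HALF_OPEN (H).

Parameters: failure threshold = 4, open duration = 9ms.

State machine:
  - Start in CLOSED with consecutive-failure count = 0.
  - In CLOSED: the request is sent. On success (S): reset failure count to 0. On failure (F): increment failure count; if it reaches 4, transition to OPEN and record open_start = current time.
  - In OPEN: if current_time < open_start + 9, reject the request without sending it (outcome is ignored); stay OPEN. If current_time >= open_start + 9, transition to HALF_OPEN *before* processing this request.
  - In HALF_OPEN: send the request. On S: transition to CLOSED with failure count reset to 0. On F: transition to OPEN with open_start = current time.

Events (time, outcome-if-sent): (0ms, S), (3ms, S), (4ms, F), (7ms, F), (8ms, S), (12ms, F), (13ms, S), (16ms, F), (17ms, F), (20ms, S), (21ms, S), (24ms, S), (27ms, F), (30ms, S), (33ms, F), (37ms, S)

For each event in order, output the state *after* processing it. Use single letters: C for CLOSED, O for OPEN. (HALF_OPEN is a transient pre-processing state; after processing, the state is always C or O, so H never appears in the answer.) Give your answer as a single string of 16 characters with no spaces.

State after each event:
  event#1 t=0ms outcome=S: state=CLOSED
  event#2 t=3ms outcome=S: state=CLOSED
  event#3 t=4ms outcome=F: state=CLOSED
  event#4 t=7ms outcome=F: state=CLOSED
  event#5 t=8ms outcome=S: state=CLOSED
  event#6 t=12ms outcome=F: state=CLOSED
  event#7 t=13ms outcome=S: state=CLOSED
  event#8 t=16ms outcome=F: state=CLOSED
  event#9 t=17ms outcome=F: state=CLOSED
  event#10 t=20ms outcome=S: state=CLOSED
  event#11 t=21ms outcome=S: state=CLOSED
  event#12 t=24ms outcome=S: state=CLOSED
  event#13 t=27ms outcome=F: state=CLOSED
  event#14 t=30ms outcome=S: state=CLOSED
  event#15 t=33ms outcome=F: state=CLOSED
  event#16 t=37ms outcome=S: state=CLOSED

Answer: CCCCCCCCCCCCCCCC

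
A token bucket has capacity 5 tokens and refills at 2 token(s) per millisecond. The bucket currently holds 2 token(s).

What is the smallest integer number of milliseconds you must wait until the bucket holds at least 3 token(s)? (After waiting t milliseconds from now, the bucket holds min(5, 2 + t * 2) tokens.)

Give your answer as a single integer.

Need 2 + t * 2 >= 3, so t >= 1/2.
Smallest integer t = ceil(1/2) = 1.

Answer: 1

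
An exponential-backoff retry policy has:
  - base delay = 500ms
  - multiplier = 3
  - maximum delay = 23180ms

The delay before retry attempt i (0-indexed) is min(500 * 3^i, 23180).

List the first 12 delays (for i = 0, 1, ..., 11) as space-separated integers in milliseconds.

Answer: 500 1500 4500 13500 23180 23180 23180 23180 23180 23180 23180 23180

Derivation:
Computing each delay:
  i=0: min(500*3^0, 23180) = 500
  i=1: min(500*3^1, 23180) = 1500
  i=2: min(500*3^2, 23180) = 4500
  i=3: min(500*3^3, 23180) = 13500
  i=4: min(500*3^4, 23180) = 23180
  i=5: min(500*3^5, 23180) = 23180
  i=6: min(500*3^6, 23180) = 23180
  i=7: min(500*3^7, 23180) = 23180
  i=8: min(500*3^8, 23180) = 23180
  i=9: min(500*3^9, 23180) = 23180
  i=10: min(500*3^10, 23180) = 23180
  i=11: min(500*3^11, 23180) = 23180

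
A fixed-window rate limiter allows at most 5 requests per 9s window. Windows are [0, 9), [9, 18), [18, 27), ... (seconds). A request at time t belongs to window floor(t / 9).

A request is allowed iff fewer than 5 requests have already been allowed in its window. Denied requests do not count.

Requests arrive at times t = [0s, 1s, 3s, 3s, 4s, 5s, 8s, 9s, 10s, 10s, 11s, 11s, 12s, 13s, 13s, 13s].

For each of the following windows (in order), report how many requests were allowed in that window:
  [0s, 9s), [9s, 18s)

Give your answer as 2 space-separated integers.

Answer: 5 5

Derivation:
Processing requests:
  req#1 t=0s (window 0): ALLOW
  req#2 t=1s (window 0): ALLOW
  req#3 t=3s (window 0): ALLOW
  req#4 t=3s (window 0): ALLOW
  req#5 t=4s (window 0): ALLOW
  req#6 t=5s (window 0): DENY
  req#7 t=8s (window 0): DENY
  req#8 t=9s (window 1): ALLOW
  req#9 t=10s (window 1): ALLOW
  req#10 t=10s (window 1): ALLOW
  req#11 t=11s (window 1): ALLOW
  req#12 t=11s (window 1): ALLOW
  req#13 t=12s (window 1): DENY
  req#14 t=13s (window 1): DENY
  req#15 t=13s (window 1): DENY
  req#16 t=13s (window 1): DENY

Allowed counts by window: 5 5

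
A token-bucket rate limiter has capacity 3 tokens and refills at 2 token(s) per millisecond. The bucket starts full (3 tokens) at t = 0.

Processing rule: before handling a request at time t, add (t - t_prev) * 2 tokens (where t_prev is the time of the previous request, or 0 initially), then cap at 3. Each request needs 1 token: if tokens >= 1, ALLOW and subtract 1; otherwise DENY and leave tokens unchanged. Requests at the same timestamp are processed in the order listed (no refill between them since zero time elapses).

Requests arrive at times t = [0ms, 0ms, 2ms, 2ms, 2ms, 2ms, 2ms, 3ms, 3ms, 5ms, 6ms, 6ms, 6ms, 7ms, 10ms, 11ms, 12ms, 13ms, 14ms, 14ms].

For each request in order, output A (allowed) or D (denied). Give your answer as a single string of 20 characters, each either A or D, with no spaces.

Simulating step by step:
  req#1 t=0ms: ALLOW
  req#2 t=0ms: ALLOW
  req#3 t=2ms: ALLOW
  req#4 t=2ms: ALLOW
  req#5 t=2ms: ALLOW
  req#6 t=2ms: DENY
  req#7 t=2ms: DENY
  req#8 t=3ms: ALLOW
  req#9 t=3ms: ALLOW
  req#10 t=5ms: ALLOW
  req#11 t=6ms: ALLOW
  req#12 t=6ms: ALLOW
  req#13 t=6ms: ALLOW
  req#14 t=7ms: ALLOW
  req#15 t=10ms: ALLOW
  req#16 t=11ms: ALLOW
  req#17 t=12ms: ALLOW
  req#18 t=13ms: ALLOW
  req#19 t=14ms: ALLOW
  req#20 t=14ms: ALLOW

Answer: AAAAADDAAAAAAAAAAAAA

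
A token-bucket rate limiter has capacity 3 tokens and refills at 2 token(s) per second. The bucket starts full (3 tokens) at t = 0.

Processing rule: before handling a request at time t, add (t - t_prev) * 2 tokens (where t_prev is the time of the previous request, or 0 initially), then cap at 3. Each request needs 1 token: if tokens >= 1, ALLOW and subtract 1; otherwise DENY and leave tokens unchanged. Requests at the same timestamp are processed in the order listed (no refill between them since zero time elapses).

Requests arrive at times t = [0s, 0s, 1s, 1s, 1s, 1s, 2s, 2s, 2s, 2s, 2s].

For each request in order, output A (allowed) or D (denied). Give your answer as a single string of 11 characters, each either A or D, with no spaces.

Simulating step by step:
  req#1 t=0s: ALLOW
  req#2 t=0s: ALLOW
  req#3 t=1s: ALLOW
  req#4 t=1s: ALLOW
  req#5 t=1s: ALLOW
  req#6 t=1s: DENY
  req#7 t=2s: ALLOW
  req#8 t=2s: ALLOW
  req#9 t=2s: DENY
  req#10 t=2s: DENY
  req#11 t=2s: DENY

Answer: AAAAADAADDD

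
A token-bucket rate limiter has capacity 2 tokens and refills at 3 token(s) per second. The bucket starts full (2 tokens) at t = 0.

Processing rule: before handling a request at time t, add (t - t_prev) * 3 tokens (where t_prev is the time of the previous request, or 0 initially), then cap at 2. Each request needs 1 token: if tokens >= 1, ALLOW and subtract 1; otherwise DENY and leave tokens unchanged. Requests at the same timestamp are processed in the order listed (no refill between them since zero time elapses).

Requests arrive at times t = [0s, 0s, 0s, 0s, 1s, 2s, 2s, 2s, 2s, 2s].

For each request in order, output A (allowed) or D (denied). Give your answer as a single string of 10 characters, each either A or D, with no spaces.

Simulating step by step:
  req#1 t=0s: ALLOW
  req#2 t=0s: ALLOW
  req#3 t=0s: DENY
  req#4 t=0s: DENY
  req#5 t=1s: ALLOW
  req#6 t=2s: ALLOW
  req#7 t=2s: ALLOW
  req#8 t=2s: DENY
  req#9 t=2s: DENY
  req#10 t=2s: DENY

Answer: AADDAAADDD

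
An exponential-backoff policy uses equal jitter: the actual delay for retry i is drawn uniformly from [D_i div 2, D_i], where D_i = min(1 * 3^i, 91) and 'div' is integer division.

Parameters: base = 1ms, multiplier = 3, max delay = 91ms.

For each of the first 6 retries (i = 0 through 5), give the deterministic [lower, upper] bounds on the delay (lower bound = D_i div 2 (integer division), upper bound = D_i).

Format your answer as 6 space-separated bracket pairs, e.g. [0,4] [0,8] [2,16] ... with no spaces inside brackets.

Answer: [0,1] [1,3] [4,9] [13,27] [40,81] [45,91]

Derivation:
Computing bounds per retry:
  i=0: D_i=min(1*3^0,91)=1, bounds=[0,1]
  i=1: D_i=min(1*3^1,91)=3, bounds=[1,3]
  i=2: D_i=min(1*3^2,91)=9, bounds=[4,9]
  i=3: D_i=min(1*3^3,91)=27, bounds=[13,27]
  i=4: D_i=min(1*3^4,91)=81, bounds=[40,81]
  i=5: D_i=min(1*3^5,91)=91, bounds=[45,91]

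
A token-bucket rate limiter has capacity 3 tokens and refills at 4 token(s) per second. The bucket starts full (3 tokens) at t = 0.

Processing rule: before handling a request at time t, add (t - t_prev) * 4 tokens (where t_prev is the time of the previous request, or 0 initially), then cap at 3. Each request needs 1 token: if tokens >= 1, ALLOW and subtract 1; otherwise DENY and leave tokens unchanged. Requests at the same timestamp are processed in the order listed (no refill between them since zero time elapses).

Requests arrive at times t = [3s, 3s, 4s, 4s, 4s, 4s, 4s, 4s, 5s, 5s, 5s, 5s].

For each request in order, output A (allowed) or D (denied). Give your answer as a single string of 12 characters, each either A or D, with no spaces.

Simulating step by step:
  req#1 t=3s: ALLOW
  req#2 t=3s: ALLOW
  req#3 t=4s: ALLOW
  req#4 t=4s: ALLOW
  req#5 t=4s: ALLOW
  req#6 t=4s: DENY
  req#7 t=4s: DENY
  req#8 t=4s: DENY
  req#9 t=5s: ALLOW
  req#10 t=5s: ALLOW
  req#11 t=5s: ALLOW
  req#12 t=5s: DENY

Answer: AAAAADDDAAAD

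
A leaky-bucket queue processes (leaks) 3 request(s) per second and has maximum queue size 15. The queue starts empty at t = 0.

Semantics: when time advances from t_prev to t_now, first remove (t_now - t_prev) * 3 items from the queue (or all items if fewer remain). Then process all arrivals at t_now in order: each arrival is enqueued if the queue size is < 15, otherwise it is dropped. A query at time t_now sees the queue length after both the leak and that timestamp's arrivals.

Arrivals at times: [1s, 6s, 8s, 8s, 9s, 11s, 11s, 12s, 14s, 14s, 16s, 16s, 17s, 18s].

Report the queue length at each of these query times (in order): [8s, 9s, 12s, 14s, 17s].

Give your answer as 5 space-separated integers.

Queue lengths at query times:
  query t=8s: backlog = 2
  query t=9s: backlog = 1
  query t=12s: backlog = 1
  query t=14s: backlog = 2
  query t=17s: backlog = 1

Answer: 2 1 1 2 1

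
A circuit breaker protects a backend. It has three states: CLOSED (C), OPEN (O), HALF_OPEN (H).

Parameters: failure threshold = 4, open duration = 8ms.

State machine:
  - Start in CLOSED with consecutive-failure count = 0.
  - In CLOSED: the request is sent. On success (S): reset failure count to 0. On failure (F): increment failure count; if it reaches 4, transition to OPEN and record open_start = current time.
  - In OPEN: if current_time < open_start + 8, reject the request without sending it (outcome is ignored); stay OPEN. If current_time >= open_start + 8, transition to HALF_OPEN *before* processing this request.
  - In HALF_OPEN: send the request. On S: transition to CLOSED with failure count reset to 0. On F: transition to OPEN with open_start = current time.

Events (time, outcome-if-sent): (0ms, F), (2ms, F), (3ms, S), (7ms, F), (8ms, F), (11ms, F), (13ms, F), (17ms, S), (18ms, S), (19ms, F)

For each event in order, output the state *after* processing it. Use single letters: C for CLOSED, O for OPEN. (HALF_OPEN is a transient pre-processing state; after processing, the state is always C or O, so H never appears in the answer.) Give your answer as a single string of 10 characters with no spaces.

State after each event:
  event#1 t=0ms outcome=F: state=CLOSED
  event#2 t=2ms outcome=F: state=CLOSED
  event#3 t=3ms outcome=S: state=CLOSED
  event#4 t=7ms outcome=F: state=CLOSED
  event#5 t=8ms outcome=F: state=CLOSED
  event#6 t=11ms outcome=F: state=CLOSED
  event#7 t=13ms outcome=F: state=OPEN
  event#8 t=17ms outcome=S: state=OPEN
  event#9 t=18ms outcome=S: state=OPEN
  event#10 t=19ms outcome=F: state=OPEN

Answer: CCCCCCOOOO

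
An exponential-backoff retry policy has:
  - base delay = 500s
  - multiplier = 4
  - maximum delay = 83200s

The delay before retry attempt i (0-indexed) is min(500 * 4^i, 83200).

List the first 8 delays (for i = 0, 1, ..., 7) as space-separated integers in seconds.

Answer: 500 2000 8000 32000 83200 83200 83200 83200

Derivation:
Computing each delay:
  i=0: min(500*4^0, 83200) = 500
  i=1: min(500*4^1, 83200) = 2000
  i=2: min(500*4^2, 83200) = 8000
  i=3: min(500*4^3, 83200) = 32000
  i=4: min(500*4^4, 83200) = 83200
  i=5: min(500*4^5, 83200) = 83200
  i=6: min(500*4^6, 83200) = 83200
  i=7: min(500*4^7, 83200) = 83200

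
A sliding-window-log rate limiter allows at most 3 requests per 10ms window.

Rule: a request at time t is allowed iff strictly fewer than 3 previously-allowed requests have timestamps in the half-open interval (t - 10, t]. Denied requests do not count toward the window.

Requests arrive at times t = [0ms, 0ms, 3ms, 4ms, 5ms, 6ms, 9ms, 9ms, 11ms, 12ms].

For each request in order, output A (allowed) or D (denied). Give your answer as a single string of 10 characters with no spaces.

Answer: AAADDDDDAA

Derivation:
Tracking allowed requests in the window:
  req#1 t=0ms: ALLOW
  req#2 t=0ms: ALLOW
  req#3 t=3ms: ALLOW
  req#4 t=4ms: DENY
  req#5 t=5ms: DENY
  req#6 t=6ms: DENY
  req#7 t=9ms: DENY
  req#8 t=9ms: DENY
  req#9 t=11ms: ALLOW
  req#10 t=12ms: ALLOW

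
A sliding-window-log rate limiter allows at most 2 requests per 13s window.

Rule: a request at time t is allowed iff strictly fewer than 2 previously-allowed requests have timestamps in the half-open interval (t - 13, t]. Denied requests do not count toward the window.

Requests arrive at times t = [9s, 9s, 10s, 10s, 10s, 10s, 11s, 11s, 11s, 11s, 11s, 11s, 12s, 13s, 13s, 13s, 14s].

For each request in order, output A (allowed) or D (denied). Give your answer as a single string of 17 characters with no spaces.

Tracking allowed requests in the window:
  req#1 t=9s: ALLOW
  req#2 t=9s: ALLOW
  req#3 t=10s: DENY
  req#4 t=10s: DENY
  req#5 t=10s: DENY
  req#6 t=10s: DENY
  req#7 t=11s: DENY
  req#8 t=11s: DENY
  req#9 t=11s: DENY
  req#10 t=11s: DENY
  req#11 t=11s: DENY
  req#12 t=11s: DENY
  req#13 t=12s: DENY
  req#14 t=13s: DENY
  req#15 t=13s: DENY
  req#16 t=13s: DENY
  req#17 t=14s: DENY

Answer: AADDDDDDDDDDDDDDD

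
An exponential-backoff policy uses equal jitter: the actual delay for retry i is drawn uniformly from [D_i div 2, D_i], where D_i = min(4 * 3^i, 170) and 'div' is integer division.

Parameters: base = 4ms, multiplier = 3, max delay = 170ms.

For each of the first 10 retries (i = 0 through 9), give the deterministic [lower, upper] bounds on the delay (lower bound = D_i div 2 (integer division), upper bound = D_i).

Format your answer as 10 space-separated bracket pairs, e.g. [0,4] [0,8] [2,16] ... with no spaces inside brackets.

Answer: [2,4] [6,12] [18,36] [54,108] [85,170] [85,170] [85,170] [85,170] [85,170] [85,170]

Derivation:
Computing bounds per retry:
  i=0: D_i=min(4*3^0,170)=4, bounds=[2,4]
  i=1: D_i=min(4*3^1,170)=12, bounds=[6,12]
  i=2: D_i=min(4*3^2,170)=36, bounds=[18,36]
  i=3: D_i=min(4*3^3,170)=108, bounds=[54,108]
  i=4: D_i=min(4*3^4,170)=170, bounds=[85,170]
  i=5: D_i=min(4*3^5,170)=170, bounds=[85,170]
  i=6: D_i=min(4*3^6,170)=170, bounds=[85,170]
  i=7: D_i=min(4*3^7,170)=170, bounds=[85,170]
  i=8: D_i=min(4*3^8,170)=170, bounds=[85,170]
  i=9: D_i=min(4*3^9,170)=170, bounds=[85,170]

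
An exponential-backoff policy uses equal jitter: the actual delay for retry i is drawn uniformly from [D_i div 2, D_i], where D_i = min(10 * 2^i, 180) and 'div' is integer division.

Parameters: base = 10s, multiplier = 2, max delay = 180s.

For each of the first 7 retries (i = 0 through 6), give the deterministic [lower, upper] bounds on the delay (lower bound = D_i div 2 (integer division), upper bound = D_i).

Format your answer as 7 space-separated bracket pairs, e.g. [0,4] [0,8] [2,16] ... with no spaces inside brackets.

Answer: [5,10] [10,20] [20,40] [40,80] [80,160] [90,180] [90,180]

Derivation:
Computing bounds per retry:
  i=0: D_i=min(10*2^0,180)=10, bounds=[5,10]
  i=1: D_i=min(10*2^1,180)=20, bounds=[10,20]
  i=2: D_i=min(10*2^2,180)=40, bounds=[20,40]
  i=3: D_i=min(10*2^3,180)=80, bounds=[40,80]
  i=4: D_i=min(10*2^4,180)=160, bounds=[80,160]
  i=5: D_i=min(10*2^5,180)=180, bounds=[90,180]
  i=6: D_i=min(10*2^6,180)=180, bounds=[90,180]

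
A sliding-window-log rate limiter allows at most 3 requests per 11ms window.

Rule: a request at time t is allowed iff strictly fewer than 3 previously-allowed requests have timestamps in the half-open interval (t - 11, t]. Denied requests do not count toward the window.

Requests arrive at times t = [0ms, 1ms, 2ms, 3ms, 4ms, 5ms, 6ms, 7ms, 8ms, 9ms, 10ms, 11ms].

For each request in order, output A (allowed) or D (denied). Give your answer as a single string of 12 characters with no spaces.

Tracking allowed requests in the window:
  req#1 t=0ms: ALLOW
  req#2 t=1ms: ALLOW
  req#3 t=2ms: ALLOW
  req#4 t=3ms: DENY
  req#5 t=4ms: DENY
  req#6 t=5ms: DENY
  req#7 t=6ms: DENY
  req#8 t=7ms: DENY
  req#9 t=8ms: DENY
  req#10 t=9ms: DENY
  req#11 t=10ms: DENY
  req#12 t=11ms: ALLOW

Answer: AAADDDDDDDDA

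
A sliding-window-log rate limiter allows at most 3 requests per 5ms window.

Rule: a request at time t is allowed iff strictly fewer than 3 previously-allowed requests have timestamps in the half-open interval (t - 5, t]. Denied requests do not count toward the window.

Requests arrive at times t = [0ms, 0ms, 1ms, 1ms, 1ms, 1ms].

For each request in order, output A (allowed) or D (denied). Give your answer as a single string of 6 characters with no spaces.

Answer: AAADDD

Derivation:
Tracking allowed requests in the window:
  req#1 t=0ms: ALLOW
  req#2 t=0ms: ALLOW
  req#3 t=1ms: ALLOW
  req#4 t=1ms: DENY
  req#5 t=1ms: DENY
  req#6 t=1ms: DENY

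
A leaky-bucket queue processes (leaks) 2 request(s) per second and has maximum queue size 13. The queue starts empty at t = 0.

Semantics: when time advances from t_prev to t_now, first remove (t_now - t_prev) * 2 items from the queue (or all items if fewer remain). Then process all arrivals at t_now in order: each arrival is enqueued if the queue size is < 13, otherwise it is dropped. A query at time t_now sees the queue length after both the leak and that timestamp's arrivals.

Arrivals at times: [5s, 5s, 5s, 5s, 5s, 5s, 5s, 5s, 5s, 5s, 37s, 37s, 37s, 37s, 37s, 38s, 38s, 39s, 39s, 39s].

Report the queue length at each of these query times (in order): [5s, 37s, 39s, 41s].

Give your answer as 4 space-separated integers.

Queue lengths at query times:
  query t=5s: backlog = 10
  query t=37s: backlog = 5
  query t=39s: backlog = 6
  query t=41s: backlog = 2

Answer: 10 5 6 2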